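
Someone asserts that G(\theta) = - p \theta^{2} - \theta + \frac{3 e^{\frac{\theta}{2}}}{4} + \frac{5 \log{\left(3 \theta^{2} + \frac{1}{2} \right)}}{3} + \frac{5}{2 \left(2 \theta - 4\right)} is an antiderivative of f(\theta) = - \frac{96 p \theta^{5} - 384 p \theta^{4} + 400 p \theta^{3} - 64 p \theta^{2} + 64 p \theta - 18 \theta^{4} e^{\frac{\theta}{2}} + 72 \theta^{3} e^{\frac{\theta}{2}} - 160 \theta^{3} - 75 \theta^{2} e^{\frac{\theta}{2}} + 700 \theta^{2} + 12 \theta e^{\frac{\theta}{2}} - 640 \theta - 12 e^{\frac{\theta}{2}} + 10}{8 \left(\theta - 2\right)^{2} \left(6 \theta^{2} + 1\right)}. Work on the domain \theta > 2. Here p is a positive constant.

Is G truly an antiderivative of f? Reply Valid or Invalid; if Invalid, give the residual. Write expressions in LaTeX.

d/d\theta[G] = \frac{- 96 p \theta^{5} + 384 p \theta^{4} - 400 p \theta^{3} + 64 p \theta^{2} - 64 p \theta + 18 \theta^{4} e^{\frac{\theta}{2}} - 48 \theta^{4} - 72 \theta^{3} e^{\frac{\theta}{2}} + 352 \theta^{3} + 75 \theta^{2} e^{\frac{\theta}{2}} - 900 \theta^{2} - 12 \theta e^{\frac{\theta}{2}} + 672 \theta + 12 e^{\frac{\theta}{2}} - 42}{48 \theta^{4} - 192 \theta^{3} + 200 \theta^{2} - 32 \theta + 32}
d/d\theta[G] - f(\theta) = -1 != 0.

Invalid: d/d\theta[G] - f = -1, which is not 0.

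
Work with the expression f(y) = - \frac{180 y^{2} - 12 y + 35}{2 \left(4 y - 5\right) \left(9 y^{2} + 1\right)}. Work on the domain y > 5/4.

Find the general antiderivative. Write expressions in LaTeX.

A candidate is checked by its d/dy: the result must match f(y).
Check: d/dy[- \frac{5 \log{\left(2 y - \frac{5}{2} \right)}}{2} + \frac{\operatorname{atan}{\left(3 y \right)}}{2}] = \frac{- 180 y^{2} + 12 y - 35}{72 y^{3} - 90 y^{2} + 8 y - 10}, which equals f(y).

F(y) = - \frac{5 \log{\left(2 y - \frac{5}{2} \right)}}{2} + \frac{\operatorname{atan}{\left(3 y \right)}}{2} + C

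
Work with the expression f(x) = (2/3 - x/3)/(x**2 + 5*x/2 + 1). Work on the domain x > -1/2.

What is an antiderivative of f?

Factor the denominator (3*(x + 2)*(2*x + 1)) and decompose: f = 10/(9*(2*x + 1)) - 8/(9*(x + 2)); each piece integrates to a log, atan, or power term.
Check: d/dx[(5*log(x + 1/2) - 8*log(x + 2))/9] = (4 - 2*x)/(6*x**2 + 15*x + 6), which equals f(x).

An antiderivative is F(x) = (5*log(x + 1/2) - 8*log(x + 2))/9.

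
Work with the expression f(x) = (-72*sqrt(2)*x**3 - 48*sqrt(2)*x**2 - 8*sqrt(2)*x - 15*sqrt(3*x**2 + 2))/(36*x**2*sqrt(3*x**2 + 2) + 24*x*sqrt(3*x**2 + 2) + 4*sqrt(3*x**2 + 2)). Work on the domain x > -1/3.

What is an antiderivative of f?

Since d/dx undoes antidifferentiation here, F'(x) = f(x) is required of F(x).
Check: d/dx[(-8*sqrt(2)*(3*x + 1)*sqrt(3*x**2 + 2) + 15)/(12*(3*x + 1))] = (-72*sqrt(2)*x**3 - 48*sqrt(2)*x**2 - 8*sqrt(2)*x - 15*sqrt(3*x**2 + 2))/(36*x**2*sqrt(3*x**2 + 2) + 24*x*sqrt(3*x**2 + 2) + 4*sqrt(3*x**2 + 2)) = f(x).

An antiderivative is F(x) = (-8*sqrt(2)*(3*x + 1)*sqrt(3*x**2 + 2) + 15)/(12*(3*x + 1)).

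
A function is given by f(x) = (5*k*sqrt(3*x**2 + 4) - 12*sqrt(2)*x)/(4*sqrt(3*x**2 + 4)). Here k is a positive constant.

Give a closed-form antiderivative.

An antiderivative is F(x) = (5*k*x - 4*sqrt(2)*sqrt(3*x**2 + 4))/4.

A first test for any F(x): its x-derivative must equal f(x) identically.
Check: d/dx[(5*k*x - 4*sqrt(2)*sqrt(3*x**2 + 4))/4] = (5*k*sqrt(3*x**2 + 4) - 12*sqrt(2)*x)/(4*sqrt(3*x**2 + 4)) = f(x).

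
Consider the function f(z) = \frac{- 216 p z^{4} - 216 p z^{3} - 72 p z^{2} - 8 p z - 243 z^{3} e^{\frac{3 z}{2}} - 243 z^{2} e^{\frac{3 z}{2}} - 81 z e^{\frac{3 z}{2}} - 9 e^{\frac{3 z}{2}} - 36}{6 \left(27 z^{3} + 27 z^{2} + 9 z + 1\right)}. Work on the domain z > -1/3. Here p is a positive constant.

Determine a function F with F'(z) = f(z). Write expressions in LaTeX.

An antiderivative is F(z) = \frac{- 2 p z^{2} \left(3 z + 1\right)^{2} - 3 \left(3 z + 1\right)^{2} e^{\frac{3 z}{2}} + 3}{3 \left(3 z + 1\right)^{2}}.

For F(z) to be correct the identity F'(z) - f(z) = 0 must hold.
Check: d/dz[\frac{- 2 p z^{2} \left(3 z + 1\right)^{2} - 3 \left(3 z + 1\right)^{2} e^{\frac{3 z}{2}} + 3}{3 \left(3 z + 1\right)^{2}}] = \frac{- 216 p z^{4} - 216 p z^{3} - 72 p z^{2} - 8 p z - 243 z^{3} e^{\frac{3 z}{2}} - 243 z^{2} e^{\frac{3 z}{2}} - 81 z e^{\frac{3 z}{2}} - 9 e^{\frac{3 z}{2}} - 36}{162 z^{3} + 162 z^{2} + 54 z + 6}, which equals f(z).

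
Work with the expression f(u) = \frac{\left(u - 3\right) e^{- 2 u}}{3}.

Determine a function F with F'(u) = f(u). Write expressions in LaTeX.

Recognize the product-rule pattern: f = v'r + vr' with v = \frac{5}{12} - \frac{u}{6}, r = e^{- 2 u}, so integration by parts undoes it.
Check: d/du[\frac{\left(5 - 2 u\right) e^{- 2 u}}{12}] = \frac{\left(u - 3\right) e^{- 2 u}}{3} = f(u).

An antiderivative is F(u) = \frac{\left(5 - 2 u\right) e^{- 2 u}}{12}.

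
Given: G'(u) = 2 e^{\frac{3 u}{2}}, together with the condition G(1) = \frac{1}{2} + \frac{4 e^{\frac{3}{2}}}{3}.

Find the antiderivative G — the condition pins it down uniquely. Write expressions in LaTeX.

The proposed G(u) is checked by its d/du: the result must match the given G'(u).
A general antiderivative is \frac{4 e^{\frac{3 u}{2}}}{3} + C.
The condition gives C = \frac{1}{2} + \frac{4 e^{\frac{3}{2}}}{3} - (\frac{4 e^{\frac{3}{2}}}{3}) = \frac{1}{2}.
So G(u) = \frac{4 e^{\frac{3 u}{2}}}{3} + \frac{1}{2}.
Check: d/du[\frac{4 e^{\frac{3 u}{2}}}{3} + \frac{1}{2}] = 2 e^{\frac{3 u}{2}} = G'(u).

G(u) = \frac{4 e^{\frac{3 u}{2}}}{3} + \frac{1}{2}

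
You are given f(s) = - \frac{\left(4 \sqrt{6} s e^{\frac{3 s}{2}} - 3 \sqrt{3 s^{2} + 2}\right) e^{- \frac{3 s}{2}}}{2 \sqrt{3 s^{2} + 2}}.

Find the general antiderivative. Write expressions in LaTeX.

For F(s) to be correct the identity F'(s) - f(s) = 0 must hold.
Check: d/ds[\frac{\left(- 2 \sqrt{6} \sqrt{3 s^{2} + 2} e^{\frac{3 s}{2}} - 3\right) e^{- \frac{3 s}{2}}}{3}] = \frac{\left(- 4 \sqrt{6} s e^{\frac{3 s}{2}} + 3 \sqrt{3 s^{2} + 2}\right) e^{- \frac{3 s}{2}}}{2 \sqrt{3 s^{2} + 2}}, which equals f(s).

F(s) = \frac{\left(- 2 \sqrt{6} \sqrt{3 s^{2} + 2} e^{\frac{3 s}{2}} - 3\right) e^{- \frac{3 s}{2}}}{3} + C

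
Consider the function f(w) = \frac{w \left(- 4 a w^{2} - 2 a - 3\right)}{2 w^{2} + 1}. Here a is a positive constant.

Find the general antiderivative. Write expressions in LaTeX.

F(w) = - a w^{2} - \frac{3 \log{\left(2 w^{2} + 1 \right)}}{4} + C

Whatever form F(w) takes, F'(w) = f(w) is non-negotiable.
Check: d/dw[- a w^{2} - \frac{3 \log{\left(2 w^{2} + 1 \right)}}{4}] = \frac{- 4 a w^{3} - 2 a w - 3 w}{2 w^{2} + 1}, which equals f(w).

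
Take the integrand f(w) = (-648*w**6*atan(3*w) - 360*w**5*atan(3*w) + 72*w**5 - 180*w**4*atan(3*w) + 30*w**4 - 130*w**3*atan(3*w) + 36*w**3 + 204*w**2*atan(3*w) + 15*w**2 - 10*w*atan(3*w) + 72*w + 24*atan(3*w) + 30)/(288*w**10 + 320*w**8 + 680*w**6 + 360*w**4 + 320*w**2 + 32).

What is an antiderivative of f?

Since d/dw undoes antidifferentiation here, F'(w) = f(w) is required of F(w).
Check: d/dw[3*w*atan(3*w)/(4*w**4 + 2*w**2 + 4) + 5*atan(3*w)/(16*w**4 + 8*w**2 + 16)] = (-648*w**6*atan(3*w) - 360*w**5*atan(3*w) + 72*w**5 - 180*w**4*atan(3*w) + 30*w**4 - 130*w**3*atan(3*w) + 36*w**3 + 204*w**2*atan(3*w) + 15*w**2 - 10*w*atan(3*w) + 72*w + 24*atan(3*w) + 30)/(288*w**10 + 320*w**8 + 680*w**6 + 360*w**4 + 320*w**2 + 32) = f(w).

An antiderivative is F(w) = 3*w*atan(3*w)/(4*w**4 + 2*w**2 + 4) + 5*atan(3*w)/(16*w**4 + 8*w**2 + 16).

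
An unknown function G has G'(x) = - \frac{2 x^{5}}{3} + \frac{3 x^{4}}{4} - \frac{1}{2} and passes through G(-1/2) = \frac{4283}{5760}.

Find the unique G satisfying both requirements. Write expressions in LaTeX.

G(x) = - \frac{x^{6}}{9} + \frac{3 x^{5}}{20} - \frac{x}{2} + \frac{1}{2}

The integrand splits into summands that can be handled one at a time.
A general antiderivative is - \frac{x^{6}}{9} + \frac{3 x^{5}}{20} - \frac{x}{2} + C.
The condition gives C = \frac{4283}{5760} - (\frac{1403}{5760}) = \frac{1}{2}.
So G(x) = - \frac{x^{6}}{9} + \frac{3 x^{5}}{20} - \frac{x}{2} + \frac{1}{2}.
Check: d/dx[- \frac{x^{6}}{9} + \frac{3 x^{5}}{20} - \frac{x}{2} + \frac{1}{2}] = - \frac{2 x^{5}}{3} + \frac{3 x^{4}}{4} - \frac{1}{2} = G'(x).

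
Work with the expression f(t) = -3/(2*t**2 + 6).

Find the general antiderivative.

F(t) = -sqrt(3)*atan(sqrt(3)*t/3)/2 + C

Any candidate F(t) must reproduce f(t) exactly when differentiated.
Check: d/dt[-sqrt(3)*atan(sqrt(3)*t/3)/2] = -3/(2*t**2 + 6) = f(t).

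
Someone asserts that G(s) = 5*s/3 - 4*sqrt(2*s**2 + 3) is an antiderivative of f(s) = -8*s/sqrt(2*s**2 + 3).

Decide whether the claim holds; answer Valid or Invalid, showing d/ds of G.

Invalid: d/ds[G] - f = 5/3, which is not 0.

d/ds[G] = (-24*s + 5*sqrt(2*s**2 + 3))/(3*sqrt(2*s**2 + 3))
d/ds[G] - f(s) = 5/3 != 0.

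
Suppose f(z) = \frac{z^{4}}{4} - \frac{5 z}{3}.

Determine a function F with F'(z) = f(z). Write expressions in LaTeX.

An antiderivative is F(z) = \frac{z^{5}}{20} - \frac{5 z^{2}}{6}.

Integrate term by term and add the pieces.
Check: d/dz[\frac{z^{5}}{20} - \frac{5 z^{2}}{6}] = \frac{z^{4}}{4} - \frac{5 z}{3} = f(z).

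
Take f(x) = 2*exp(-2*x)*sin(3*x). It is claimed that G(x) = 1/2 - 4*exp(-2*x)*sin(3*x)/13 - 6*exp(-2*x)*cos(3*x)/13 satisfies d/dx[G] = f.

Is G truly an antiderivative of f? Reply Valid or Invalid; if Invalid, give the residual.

Valid: G'(x) = f(x).

d/dx[G] = 2*exp(-2*x)*sin(3*x)
This equals f(x) exactly, so the claim holds.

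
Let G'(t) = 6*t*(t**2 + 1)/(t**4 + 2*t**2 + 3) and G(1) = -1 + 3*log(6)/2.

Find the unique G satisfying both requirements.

G(t) = (3*log(t**4 + 2*t**2 + 3) - 2)/2

The substitution u = t**4 + 2*t**2 + 3 works: G'(t) is exactly (dG/du)*(du/dt) for that inner function.
A general antiderivative is 3*log(t**4 + 2*t**2 + 3)/2 + C.
The condition gives C = -1 + 3*log(6)/2 - (3*log(6)/2) = -1.
So G(t) = (3*log(t**4 + 2*t**2 + 3) - 2)/2.
Check: d/dt[(3*log(t**4 + 2*t**2 + 3) - 2)/2] = (6*t**3 + 6*t)/(t**4 + 2*t**2 + 3), which equals G'(t).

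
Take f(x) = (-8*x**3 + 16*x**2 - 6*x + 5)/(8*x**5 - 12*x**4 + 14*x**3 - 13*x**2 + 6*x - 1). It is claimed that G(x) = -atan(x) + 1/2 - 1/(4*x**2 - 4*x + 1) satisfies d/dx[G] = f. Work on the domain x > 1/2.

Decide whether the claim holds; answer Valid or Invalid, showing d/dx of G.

d/dx[G] = (-8*x**3 + 16*x**2 - 6*x + 5)/(8*x**5 - 12*x**4 + 14*x**3 - 13*x**2 + 6*x - 1)
This equals f(x) exactly, so the claim holds.

Valid. The derivative of G reproduces f.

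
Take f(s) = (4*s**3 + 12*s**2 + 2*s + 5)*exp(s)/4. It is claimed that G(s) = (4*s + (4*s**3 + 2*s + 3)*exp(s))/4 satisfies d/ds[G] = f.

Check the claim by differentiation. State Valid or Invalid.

d/ds[G] = s**3*exp(s) + 3*s**2*exp(s) + s*exp(s)/2 + 5*exp(s)/4 + 1
d/ds[G] - f(s) = 1 != 0.

Invalid: d/ds[G] - f = 1, which is not 0.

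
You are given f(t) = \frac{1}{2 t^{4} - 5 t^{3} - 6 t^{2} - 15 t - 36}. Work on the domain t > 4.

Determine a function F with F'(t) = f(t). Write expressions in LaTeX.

Factor the denominator (\left(t - 4\right) \left(2 t + 3\right) \left(t^{2} + 3\right)) and decompose: f = \frac{5 t - 18}{399 \left(t^{2} + 3\right)} - \frac{8}{231 \left(2 t + 3\right)} + \frac{1}{209 \left(t - 4\right)}; each piece integrates to a log, atan, or power term.
Check: d/dt[- \frac{- 42 \log{\left(t - 4 \right)} + 152 \log{\left(t + \frac{3}{2} \right)} - 55 \log{\left(t^{2} + 3 \right)} + 132 \sqrt{3} \operatorname{atan}{\left(\frac{\sqrt{3} t}{3} \right)}}{8778}] = \frac{1}{2 t^{4} - 5 t^{3} - 6 t^{2} - 15 t - 36} = f(t).

An antiderivative is F(t) = - \frac{- 42 \log{\left(t - 4 \right)} + 152 \log{\left(t + \frac{3}{2} \right)} - 55 \log{\left(t^{2} + 3 \right)} + 132 \sqrt{3} \operatorname{atan}{\left(\frac{\sqrt{3} t}{3} \right)}}{8778}.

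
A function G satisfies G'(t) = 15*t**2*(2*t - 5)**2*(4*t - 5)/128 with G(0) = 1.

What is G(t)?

G(t) = (-5*t**3*(5 - 2*t)**3 + 128)/128

The substitution u = -t**2/2 + 5*t/4 works: G'(t) is exactly (dG/du)*(du/dt) for that inner function.
A general antiderivative is -5*(-t**2/2 + 5*t/4)**3/2 + C.
The condition gives C = 1 - (0) = 1.
So G(t) = (-5*t**3*(5 - 2*t)**3 + 128)/128.
Check: d/dt[(-5*t**3*(5 - 2*t)**3 + 128)/128] = 15*t**5/8 - 375*t**4/32 + 375*t**3/16 - 1875*t**2/128, which equals G'(t).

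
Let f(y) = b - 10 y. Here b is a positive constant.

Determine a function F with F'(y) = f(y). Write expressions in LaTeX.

An antiderivative is F(y) = b y - 5 y^{2}.

For F(y) to be correct the identity F'(y) - f(y) = 0 must hold.
Check: d/dy[b y - 5 y^{2}] = b - 10 y = f(y).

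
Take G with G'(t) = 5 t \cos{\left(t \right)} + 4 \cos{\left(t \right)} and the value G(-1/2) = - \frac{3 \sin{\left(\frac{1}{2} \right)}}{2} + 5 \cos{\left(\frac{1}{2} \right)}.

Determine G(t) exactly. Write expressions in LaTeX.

G(t) = 5 t \sin{\left(t \right)} + 4 \sin{\left(t \right)} + 5 \cos{\left(t \right)}

Integrate term by term and add the pieces.
A general antiderivative is 5 t \sin{\left(t \right)} + 4 \sin{\left(t \right)} + 5 \cos{\left(t \right)} + C.
The condition gives C = - \frac{3 \sin{\left(\frac{1}{2} \right)}}{2} + 5 \cos{\left(\frac{1}{2} \right)} - (- \frac{3 \sin{\left(\frac{1}{2} \right)}}{2} + 5 \cos{\left(\frac{1}{2} \right)}) = 0.
So G(t) = 5 t \sin{\left(t \right)} + 4 \sin{\left(t \right)} + 5 \cos{\left(t \right)}.
Check: d/dt[5 t \sin{\left(t \right)} + 4 \sin{\left(t \right)} + 5 \cos{\left(t \right)}] = 5 t \cos{\left(t \right)} + 4 \cos{\left(t \right)} = G'(t).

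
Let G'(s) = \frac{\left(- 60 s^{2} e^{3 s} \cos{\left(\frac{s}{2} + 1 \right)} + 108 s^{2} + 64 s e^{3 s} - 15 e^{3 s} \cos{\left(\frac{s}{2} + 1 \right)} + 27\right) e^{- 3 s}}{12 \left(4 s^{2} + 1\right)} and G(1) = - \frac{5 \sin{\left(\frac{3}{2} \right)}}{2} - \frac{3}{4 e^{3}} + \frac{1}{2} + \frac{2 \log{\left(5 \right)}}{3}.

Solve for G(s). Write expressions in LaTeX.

G(s) = \frac{2 \log{\left(4 s^{2} + 1 \right)}}{3} - \frac{5 \sin{\left(\frac{s}{2} + 1 \right)}}{2} + \frac{1}{2} - \frac{3 e^{- 3 s}}{4}

Check a candidate G(s) by differentiating: d/ds[G] must match the given G'(s).
A general antiderivative is \frac{2 \log{\left(4 s^{2} + 1 \right)}}{3} - \frac{5 \sin{\left(\frac{s}{2} + 1 \right)}}{2} - \frac{3 e^{- 3 s}}{4} + C.
The condition gives C = - \frac{5 \sin{\left(\frac{3}{2} \right)}}{2} - \frac{3}{4 e^{3}} + \frac{1}{2} + \frac{2 \log{\left(5 \right)}}{3} - (- \frac{5 \sin{\left(\frac{3}{2} \right)}}{2} - \frac{3}{4 e^{3}} + \frac{2 \log{\left(5 \right)}}{3}) = \frac{1}{2}.
So G(s) = \frac{2 \log{\left(4 s^{2} + 1 \right)}}{3} - \frac{5 \sin{\left(\frac{s}{2} + 1 \right)}}{2} + \frac{1}{2} - \frac{3 e^{- 3 s}}{4}.
Check: d/ds[\frac{2 \log{\left(4 s^{2} + 1 \right)}}{3} - \frac{5 \sin{\left(\frac{s}{2} + 1 \right)}}{2} + \frac{1}{2} - \frac{3 e^{- 3 s}}{4}] = \frac{- 60 s^{2} e^{3 s} \cos{\left(\frac{s}{2} + 1 \right)} + 108 s^{2} + 64 s e^{3 s} - 15 e^{3 s} \cos{\left(\frac{s}{2} + 1 \right)} + 27}{48 s^{2} e^{3 s} + 12 e^{3 s}}, which equals G'(s).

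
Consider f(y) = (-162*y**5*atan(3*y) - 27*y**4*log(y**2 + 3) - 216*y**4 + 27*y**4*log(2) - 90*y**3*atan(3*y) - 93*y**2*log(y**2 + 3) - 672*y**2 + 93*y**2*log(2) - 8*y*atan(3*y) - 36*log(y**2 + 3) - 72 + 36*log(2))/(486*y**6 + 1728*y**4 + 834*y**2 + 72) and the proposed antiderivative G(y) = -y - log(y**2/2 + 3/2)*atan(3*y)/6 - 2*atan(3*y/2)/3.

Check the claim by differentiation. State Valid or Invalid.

Invalid: d/dy[G] - f = -1, which is not 0.

d/dy[G] = (-486*y**6 - 162*y**5*atan(3*y) - 27*y**4*log(y**2 + 3) - 1944*y**4 + 27*y**4*log(2) - 90*y**3*atan(3*y) - 93*y**2*log(y**2 + 3) - 1506*y**2 + 93*y**2*log(2) - 8*y*atan(3*y) - 36*log(y**2 + 3) - 144 + 36*log(2))/(486*y**6 + 1728*y**4 + 834*y**2 + 72)
d/dy[G] - f(y) = -1 != 0.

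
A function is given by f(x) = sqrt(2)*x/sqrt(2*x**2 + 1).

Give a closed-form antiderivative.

An antiderivative is F(x) = sqrt(2)*sqrt(2*x**2 + 1)/2.

f matches the chain-rule pattern g'(h)*h' with inner function h(x) = x**2 + 1/2; substituting u = h(x) collapses the integral.
Check: d/dx[sqrt(2)*sqrt(2*x**2 + 1)/2] = sqrt(2)*x/sqrt(2*x**2 + 1) = f(x).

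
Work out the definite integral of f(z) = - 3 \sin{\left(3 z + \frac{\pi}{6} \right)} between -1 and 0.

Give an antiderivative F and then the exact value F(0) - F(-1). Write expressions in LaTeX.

Whatever form F(z) takes, F'(z) = f(z) is non-negotiable.
F(z) = \cos{\left(3 z + \frac{\pi}{6} \right)} is an antiderivative of f.
Check: d/dz[\cos{\left(3 z + \frac{\pi}{6} \right)}] = - 3 \sin{\left(3 z + \frac{\pi}{6} \right)} = f(z).
F(0) = \frac{\sqrt{3}}{2}; F(-1) = \sin{\left(\frac{\pi}{3} + 3 \right)}.
Integral = F(0) - F(-1) = - \sin{\left(\frac{\pi}{3} + 3 \right)} + \frac{\sqrt{3}}{2}.

Antiderivative: F(z) = \cos{\left(3 z + \frac{\pi}{6} \right)}; value = - \sin{\left(\frac{\pi}{3} + 3 \right)} + \frac{\sqrt{3}}{2}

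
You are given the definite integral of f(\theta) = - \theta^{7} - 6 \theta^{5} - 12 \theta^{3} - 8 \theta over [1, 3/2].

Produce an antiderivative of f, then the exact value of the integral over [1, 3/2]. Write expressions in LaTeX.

The substitution u = \frac{\theta^{2}}{2} + 1 works: f is exactly (dF/du)*(du/d\theta) for that inner function.
F(\theta) = - 2 \left(\frac{\theta^{2}}{2} + 1\right)^{4} is an antiderivative of f.
Check: d/d\theta[- 2 \left(\frac{\theta^{2}}{2} + 1\right)^{4}] = - \theta^{7} - 6 \theta^{5} - 12 \theta^{3} - 8 \theta = f(\theta).
F(3/2) = - \frac{83521}{2048}; F(1) = - \frac{81}{8}.
Integral = F(3/2) - F(1) = - \frac{62785}{2048}.

Antiderivative: F(\theta) = - 2 \left(\frac{\theta^{2}}{2} + 1\right)^{4}; value = - \frac{62785}{2048}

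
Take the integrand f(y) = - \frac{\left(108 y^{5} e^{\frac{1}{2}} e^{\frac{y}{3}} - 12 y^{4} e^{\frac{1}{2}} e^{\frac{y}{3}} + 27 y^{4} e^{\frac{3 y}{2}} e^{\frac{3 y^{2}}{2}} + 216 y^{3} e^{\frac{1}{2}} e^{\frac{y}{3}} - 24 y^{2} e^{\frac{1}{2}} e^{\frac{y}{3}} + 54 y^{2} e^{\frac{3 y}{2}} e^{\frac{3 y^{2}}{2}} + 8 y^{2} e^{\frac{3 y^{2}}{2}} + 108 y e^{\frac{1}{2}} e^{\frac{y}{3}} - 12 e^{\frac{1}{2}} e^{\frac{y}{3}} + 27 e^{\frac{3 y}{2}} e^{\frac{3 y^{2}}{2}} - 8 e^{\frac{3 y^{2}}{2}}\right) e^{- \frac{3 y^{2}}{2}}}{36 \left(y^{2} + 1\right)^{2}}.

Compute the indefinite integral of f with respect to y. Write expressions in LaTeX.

F(y) = \frac{18 y^{2} e^{\frac{1}{2}} e^{\frac{y}{3}} e^{- \frac{3 y^{2}}{2}} - 9 y^{2} e^{\frac{3 y}{2}} + 4 y + 18 e^{\frac{1}{2}} e^{\frac{y}{3}} e^{- \frac{3 y^{2}}{2}} - 9 e^{\frac{3 y}{2}}}{18 \left(y^{2} + 1\right)} + C

Check any antiderivative F(y) by computing F'(y) and comparing it with f(y).
Check: d/dy[\frac{18 y^{2} e^{\frac{1}{2}} e^{\frac{y}{3}} e^{- \frac{3 y^{2}}{2}} - 9 y^{2} e^{\frac{3 y}{2}} + 4 y + 18 e^{\frac{1}{2}} e^{\frac{y}{3}} e^{- \frac{3 y^{2}}{2}} - 9 e^{\frac{3 y}{2}}}{18 \left(y^{2} + 1\right)}] = \frac{- 108 y^{5} e^{\frac{1}{2}} e^{\frac{y}{3}} e^{\frac{3 y^{2}}{2}} + 12 y^{4} e^{\frac{1}{2}} e^{\frac{y}{3}} e^{\frac{3 y^{2}}{2}} - 27 y^{4} e^{\frac{3 y}{2}} e^{3 y^{2}} - 216 y^{3} e^{\frac{1}{2}} e^{\frac{y}{3}} e^{\frac{3 y^{2}}{2}} + 24 y^{2} e^{\frac{1}{2}} e^{\frac{y}{3}} e^{\frac{3 y^{2}}{2}} - 54 y^{2} e^{\frac{3 y}{2}} e^{3 y^{2}} - 8 y^{2} e^{3 y^{2}} - 108 y e^{\frac{1}{2}} e^{\frac{y}{3}} e^{\frac{3 y^{2}}{2}} + 12 e^{\frac{1}{2}} e^{\frac{y}{3}} e^{\frac{3 y^{2}}{2}} - 27 e^{\frac{3 y}{2}} e^{3 y^{2}} + 8 e^{3 y^{2}}}{36 y^{4} e^{3 y^{2}} + 72 y^{2} e^{3 y^{2}} + 36 e^{3 y^{2}}}, which equals f(y).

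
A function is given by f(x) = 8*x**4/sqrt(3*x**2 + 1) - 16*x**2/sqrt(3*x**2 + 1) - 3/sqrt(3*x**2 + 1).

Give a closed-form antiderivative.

An antiderivative is F(x) = x*(2*x**2 - 9)*sqrt(3*x**2 + 1)/3.

Recognize the product-rule pattern: f = u'v + uv' with u = -sqrt(3*x**2 + 1), v = -2*x**3/3 + 3*x, so integration by parts undoes it.
Check: d/dx[x*(2*x**2 - 9)*sqrt(3*x**2 + 1)/3] = (8*x**4 - 16*x**2 - 3)/sqrt(3*x**2 + 1), which equals f(x).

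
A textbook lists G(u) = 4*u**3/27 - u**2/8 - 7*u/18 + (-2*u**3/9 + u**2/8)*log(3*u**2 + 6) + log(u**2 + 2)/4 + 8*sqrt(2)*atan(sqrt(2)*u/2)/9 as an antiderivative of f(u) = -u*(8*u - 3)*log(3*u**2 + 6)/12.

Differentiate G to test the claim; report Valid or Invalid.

Invalid: d/du[G] - f = 1/2, which is not 0.

d/du[G] = -2*u**2*log(u**2 + 2)/3 - 2*u**2*log(3)/3 + u*log(u**2 + 2)/4 + u*log(3)/4 + 1/2
d/du[G] - f(u) = 1/2 != 0.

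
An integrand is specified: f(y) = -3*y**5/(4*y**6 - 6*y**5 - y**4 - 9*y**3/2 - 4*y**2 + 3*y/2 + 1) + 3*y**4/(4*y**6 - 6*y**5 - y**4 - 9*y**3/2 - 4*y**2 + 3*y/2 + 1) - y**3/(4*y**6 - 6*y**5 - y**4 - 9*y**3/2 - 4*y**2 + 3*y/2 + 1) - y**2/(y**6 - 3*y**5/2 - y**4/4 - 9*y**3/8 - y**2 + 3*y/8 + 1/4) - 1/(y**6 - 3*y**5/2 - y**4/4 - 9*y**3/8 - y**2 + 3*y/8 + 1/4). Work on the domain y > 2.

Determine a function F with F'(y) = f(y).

An antiderivative is F(y) = -152*log(y - 2)/375 + 161*log(y - 1/2)/240 - 1487*log(y + 1/2)/2000 - 17*log(y**2 + 1)/125 + 12*atan(y)/125 + 147/(400*y + 200).

The denominator factors as (y - 2)*(2*y - 1)*(2*y + 1)**2*(y**2 + 1); partial fractions split f into directly integrable pieces: -2*(17*y - 6)/(125*(y**2 + 1)) - 1487/(1000*(2*y + 1)) - 147/(100*(2*y + 1)**2) + 161/(120*(2*y - 1)) - 152/(375*(y - 2)).
Check: d/dy[-152*log(y - 2)/375 + 161*log(y - 1/2)/240 - 1487*log(y + 1/2)/2000 - 17*log(y**2 + 1)/125 + 12*atan(y)/125 + 147/(400*y + 200)] = (-6*y**5 + 6*y**4 - 2*y**3 - 8*y**2 - 8)/(8*y**6 - 12*y**5 - 2*y**4 - 9*y**3 - 8*y**2 + 3*y + 2), which equals f(y).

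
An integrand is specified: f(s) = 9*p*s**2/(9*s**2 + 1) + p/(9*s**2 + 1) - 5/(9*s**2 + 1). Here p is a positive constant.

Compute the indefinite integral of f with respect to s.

F(s) = p*s - 5*atan(3*s)/3 + C

The integrand splits into summands that can be handled one at a time.
Check: d/ds[p*s - 5*atan(3*s)/3] = (9*p*s**2 + p - 5)/(9*s**2 + 1), which equals f(s).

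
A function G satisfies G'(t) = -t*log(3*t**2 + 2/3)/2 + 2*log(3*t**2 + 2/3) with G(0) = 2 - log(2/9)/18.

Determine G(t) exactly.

Integrate term by term and add the pieces.
A general antiderivative is t**2/4 - 4*t + (-t**2/4 + 2*t)*log(3*t**2 + 2/3) - log(t**2 + 2/9)/18 + 4*sqrt(2)*atan(3*sqrt(2)*t/2)/3 + C.
The condition gives C = 2 - log(2/9)/18 - (-log(2/9)/18) = 2.
So G(t) = -t**2*log(3*t**2 + 2/3)/4 + t**2/4 + 2*t*log(3*t**2 + 2/3) - 4*t - log(t**2 + 2/9)/18 + 4*sqrt(2)*atan(3*sqrt(2)*t/2)/3 + 2.
Check: d/dt[-t**2*log(3*t**2 + 2/3)/4 + t**2/4 + 2*t*log(3*t**2 + 2/3) - 4*t - log(t**2 + 2/9)/18 + 4*sqrt(2)*atan(3*sqrt(2)*t/2)/3 + 2] = -t*log(3*t**2 + 2/3)/2 + 2*log(3*t**2 + 2/3) = G'(t).

G(t) = -t**2*log(3*t**2 + 2/3)/4 + t**2/4 + 2*t*log(3*t**2 + 2/3) - 4*t - log(t**2 + 2/9)/18 + 4*sqrt(2)*atan(3*sqrt(2)*t/2)/3 + 2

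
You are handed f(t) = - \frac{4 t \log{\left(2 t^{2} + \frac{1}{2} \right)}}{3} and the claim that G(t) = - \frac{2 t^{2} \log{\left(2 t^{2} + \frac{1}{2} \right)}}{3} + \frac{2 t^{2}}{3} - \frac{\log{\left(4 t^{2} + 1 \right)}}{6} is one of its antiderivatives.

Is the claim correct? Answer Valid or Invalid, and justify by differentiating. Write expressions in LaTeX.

Valid: G'(t) = f(t).

d/dt[G] = - \frac{4 t \log{\left(2 t^{2} + \frac{1}{2} \right)}}{3}
This equals f(t) exactly, so the claim holds.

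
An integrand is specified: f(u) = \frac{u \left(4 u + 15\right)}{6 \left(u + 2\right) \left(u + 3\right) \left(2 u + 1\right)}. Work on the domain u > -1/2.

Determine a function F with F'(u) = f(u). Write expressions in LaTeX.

The denominator factors as 6 \left(u + 2\right) \left(u + 3\right) \left(2 u + 1\right); partial fractions split f into directly integrable pieces: - \frac{13}{45 \left(2 u + 1\right)} - \frac{3}{10 \left(u + 3\right)} + \frac{7}{9 \left(u + 2\right)}.
Check: d/du[- \frac{13 \log{\left(u + \frac{1}{2} \right)}}{90} + \frac{7 \log{\left(u + 2 \right)}}{9} - \frac{3 \log{\left(u + 3 \right)}}{10}] = \frac{4 u^{2} + 15 u}{12 u^{3} + 66 u^{2} + 102 u + 36}, which equals f(u).

An antiderivative is F(u) = - \frac{13 \log{\left(u + \frac{1}{2} \right)}}{90} + \frac{7 \log{\left(u + 2 \right)}}{9} - \frac{3 \log{\left(u + 3 \right)}}{10}.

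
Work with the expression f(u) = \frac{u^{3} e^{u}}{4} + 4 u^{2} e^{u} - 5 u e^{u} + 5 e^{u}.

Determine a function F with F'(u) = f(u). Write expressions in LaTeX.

An antiderivative is F(u) = \frac{u^{3} e^{u}}{4} + \frac{13 u^{2} e^{u}}{4} - \frac{23 u e^{u}}{2} + \frac{33 e^{u}}{2}.

Recognize the product-rule pattern: f = v'r + vr' with v = \frac{u^{3}}{4} + \frac{13 u^{2}}{4} - \frac{23 u}{2} + \frac{33}{2}, r = e^{u}, so integration by parts undoes it.
Check: d/du[\frac{u^{3} e^{u}}{4} + \frac{13 u^{2} e^{u}}{4} - \frac{23 u e^{u}}{2} + \frac{33 e^{u}}{2}] = \frac{u^{3} e^{u}}{4} + 4 u^{2} e^{u} - 5 u e^{u} + 5 e^{u} = f(u).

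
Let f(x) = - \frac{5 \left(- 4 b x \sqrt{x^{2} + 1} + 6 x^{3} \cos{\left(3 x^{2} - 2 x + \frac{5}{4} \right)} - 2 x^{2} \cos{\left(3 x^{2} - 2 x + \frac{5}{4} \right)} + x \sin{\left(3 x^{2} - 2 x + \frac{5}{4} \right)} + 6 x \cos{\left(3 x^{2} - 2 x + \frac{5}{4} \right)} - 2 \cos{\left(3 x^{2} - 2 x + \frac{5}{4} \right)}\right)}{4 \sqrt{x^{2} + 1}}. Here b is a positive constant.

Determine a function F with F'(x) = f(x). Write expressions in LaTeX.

Differentiate the proposed F(x) back; it has to land on f(x) exactly.
Check: d/dx[\frac{5 \left(2 b x^{2} - \sqrt{x^{2} + 1} \sin{\left(3 x^{2} - 2 x + \frac{5}{4} \right)}\right)}{4}] = \frac{20 b x \sqrt{x^{2} + 1} - 30 x^{3} \cos{\left(3 x^{2} - 2 x + \frac{5}{4} \right)} + 10 x^{2} \cos{\left(3 x^{2} - 2 x + \frac{5}{4} \right)} - 5 x \sin{\left(3 x^{2} - 2 x + \frac{5}{4} \right)} - 30 x \cos{\left(3 x^{2} - 2 x + \frac{5}{4} \right)} + 10 \cos{\left(3 x^{2} - 2 x + \frac{5}{4} \right)}}{4 \sqrt{x^{2} + 1}}, which equals f(x).

An antiderivative is F(x) = \frac{5 \left(2 b x^{2} - \sqrt{x^{2} + 1} \sin{\left(3 x^{2} - 2 x + \frac{5}{4} \right)}\right)}{4}.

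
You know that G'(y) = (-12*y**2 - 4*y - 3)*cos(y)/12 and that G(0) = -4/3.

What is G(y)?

Differentiate the proposed G(y) back; it has to land on the given G'(y).
A general antiderivative is -y**2*sin(y) - y*sin(y)/3 - 2*y*cos(y) + 7*sin(y)/4 - cos(y)/3 + C.
The condition gives C = -4/3 - (-1/3) = -1.
So G(y) = -y**2*sin(y) - y*sin(y)/3 - 2*y*cos(y) + 7*sin(y)/4 - cos(y)/3 - 1.
Check: d/dy[-y**2*sin(y) - y*sin(y)/3 - 2*y*cos(y) + 7*sin(y)/4 - cos(y)/3 - 1] = -y**2*cos(y) - y*cos(y)/3 - cos(y)/4, which equals G'(y).

G(y) = -y**2*sin(y) - y*sin(y)/3 - 2*y*cos(y) + 7*sin(y)/4 - cos(y)/3 - 1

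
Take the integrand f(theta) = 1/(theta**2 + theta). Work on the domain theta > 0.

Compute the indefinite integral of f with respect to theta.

F(theta) = log(theta) - log(theta + 1) + C

The denominator factors as theta*(theta + 1); partial fractions split f into directly integrable pieces: -1/(theta + 1) + 1/theta.
Check: d/dtheta[log(theta) - log(theta + 1)] = 1/(theta**2 + theta) = f(theta).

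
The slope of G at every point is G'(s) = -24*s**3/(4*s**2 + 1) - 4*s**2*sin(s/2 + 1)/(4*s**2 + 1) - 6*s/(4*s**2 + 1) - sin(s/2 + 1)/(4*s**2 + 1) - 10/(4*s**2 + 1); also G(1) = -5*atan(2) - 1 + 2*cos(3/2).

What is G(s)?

Integrate term by term and add the pieces.
A general antiderivative is -3*s**2 + 2*cos(s/2 + 1) - 5*atan(2*s) + C.
The condition gives C = -5*atan(2) - 1 + 2*cos(3/2) - (-5*atan(2) - 3 + 2*cos(3/2)) = 2.
So G(s) = -3*s**2 + 2*cos(s/2 + 1) - 5*atan(2*s) + 2.
Check: d/ds[-3*s**2 + 2*cos(s/2 + 1) - 5*atan(2*s) + 2] = (-24*s**3 - 4*s**2*sin(s/2 + 1) - 6*s - sin(s/2 + 1) - 10)/(4*s**2 + 1), which equals G'(s).

G(s) = -3*s**2 + 2*cos(s/2 + 1) - 5*atan(2*s) + 2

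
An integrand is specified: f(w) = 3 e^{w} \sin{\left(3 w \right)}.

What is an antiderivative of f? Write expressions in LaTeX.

Check any antiderivative F(w) by computing F'(w) and comparing it with f(w).
Check: d/dw[\frac{3 e^{w} \sin{\left(3 w \right)}}{10} - \frac{9 e^{w} \cos{\left(3 w \right)}}{10}] = 3 e^{w} \sin{\left(3 w \right)} = f(w).

An antiderivative is F(w) = \frac{3 e^{w} \sin{\left(3 w \right)}}{10} - \frac{9 e^{w} \cos{\left(3 w \right)}}{10}.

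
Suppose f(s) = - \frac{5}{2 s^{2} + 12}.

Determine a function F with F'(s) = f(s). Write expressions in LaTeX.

Any candidate F(s) must reproduce f(s) exactly when differentiated.
Check: d/ds[- \frac{5 \sqrt{6} \operatorname{atan}{\left(\frac{\sqrt{6} s}{6} \right)}}{12}] = - \frac{5}{2 s^{2} + 12} = f(s).

An antiderivative is F(s) = - \frac{5 \sqrt{6} \operatorname{atan}{\left(\frac{\sqrt{6} s}{6} \right)}}{12}.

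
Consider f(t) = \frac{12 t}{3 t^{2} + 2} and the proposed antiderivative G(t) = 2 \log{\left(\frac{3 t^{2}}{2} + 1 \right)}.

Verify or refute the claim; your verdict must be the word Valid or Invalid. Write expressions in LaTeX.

Valid - differentiating G returns exactly f.

d/dt[G] = \frac{12 t}{3 t^{2} + 2}
This equals f(t) exactly, so the claim holds.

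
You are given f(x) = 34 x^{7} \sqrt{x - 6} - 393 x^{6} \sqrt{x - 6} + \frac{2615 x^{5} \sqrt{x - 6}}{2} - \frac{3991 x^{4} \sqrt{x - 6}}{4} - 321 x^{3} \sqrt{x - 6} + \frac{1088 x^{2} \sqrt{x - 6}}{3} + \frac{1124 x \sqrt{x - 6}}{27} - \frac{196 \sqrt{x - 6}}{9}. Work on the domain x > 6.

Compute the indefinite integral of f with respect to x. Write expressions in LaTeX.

F(x) = - \frac{\left(x - 6\right)^{\frac{5}{2}} \left(- 6 x^{2} + 3 x + 2\right)^{3}}{54} + C

Recognize the product-rule pattern: f = u'v + uv' with u = - \frac{\left(x - 6\right)^{\frac{5}{2}}}{2}, v = \left(- 2 x^{2} + x + \frac{2}{3}\right)^{3}, so integration by parts undoes it.
Check: d/dx[- \frac{\left(x - 6\right)^{\frac{5}{2}} \left(- 6 x^{2} + 3 x + 2\right)^{3}}{54}] = 34 x^{7} \sqrt{x - 6} - 393 x^{6} \sqrt{x - 6} + \frac{2615 x^{5} \sqrt{x - 6}}{2} - \frac{3991 x^{4} \sqrt{x - 6}}{4} - 321 x^{3} \sqrt{x - 6} + \frac{1088 x^{2} \sqrt{x - 6}}{3} + \frac{1124 x \sqrt{x - 6}}{27} - \frac{196 \sqrt{x - 6}}{9} = f(x).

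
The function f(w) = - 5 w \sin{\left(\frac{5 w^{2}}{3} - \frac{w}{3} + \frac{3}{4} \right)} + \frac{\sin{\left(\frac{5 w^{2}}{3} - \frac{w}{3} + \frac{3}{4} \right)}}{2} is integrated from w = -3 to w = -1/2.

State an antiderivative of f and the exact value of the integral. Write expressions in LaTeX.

Antiderivative: F(w) = \frac{3 \cos{\left(\frac{5 w^{2}}{3} - \frac{w}{3} + \frac{3}{4} \right)}}{2}; value = \frac{3 \cos{\left(\frac{4}{3} \right)}}{2} - \frac{3 \cos{\left(\frac{67}{4} \right)}}{2}

The substitution u = \frac{5 w^{2}}{3} - \frac{w}{3} + \frac{3}{4} works: f is exactly (dF/du)*(du/dw) for that inner function.
F(w) = \frac{3 \cos{\left(\frac{5 w^{2}}{3} - \frac{w}{3} + \frac{3}{4} \right)}}{2} is an antiderivative of f.
Check: d/dw[\frac{3 \cos{\left(\frac{5 w^{2}}{3} - \frac{w}{3} + \frac{3}{4} \right)}}{2}] = - 5 w \sin{\left(\frac{5 w^{2}}{3} - \frac{w}{3} + \frac{3}{4} \right)} + \frac{\sin{\left(\frac{5 w^{2}}{3} - \frac{w}{3} + \frac{3}{4} \right)}}{2} = f(w).
F(-1/2) = \frac{3 \cos{\left(\frac{4}{3} \right)}}{2}; F(-3) = \frac{3 \cos{\left(\frac{67}{4} \right)}}{2}.
Integral = F(-1/2) - F(-3) = \frac{3 \cos{\left(\frac{4}{3} \right)}}{2} - \frac{3 \cos{\left(\frac{67}{4} \right)}}{2}.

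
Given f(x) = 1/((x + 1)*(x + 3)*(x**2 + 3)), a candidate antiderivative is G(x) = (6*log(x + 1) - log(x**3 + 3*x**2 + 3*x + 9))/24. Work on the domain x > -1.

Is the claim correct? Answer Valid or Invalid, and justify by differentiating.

Invalid: d/dx[G] - f = 1/(8*x + 8), which is not 0.

d/dx[G] = (x**3 + 3*x**2 + 3*x + 17)/(8*x**4 + 32*x**3 + 48*x**2 + 96*x + 72)
d/dx[G] - f(x) = 1/(8*x + 8) != 0.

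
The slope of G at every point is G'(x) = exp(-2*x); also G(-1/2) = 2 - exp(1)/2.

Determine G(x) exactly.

A candidate passes only if d/dx[G] lands on the given G'(x) exactly.
A general antiderivative is -exp(-2*x)/2 + C.
The condition gives C = 2 - exp(1)/2 - (-exp(1)/2) = 2.
So G(x) = (4*exp(2*x) - 1)*exp(-2*x)/2.
Check: d/dx[(4*exp(2*x) - 1)*exp(-2*x)/2] = exp(-2*x) = G'(x).

G(x) = (4*exp(2*x) - 1)*exp(-2*x)/2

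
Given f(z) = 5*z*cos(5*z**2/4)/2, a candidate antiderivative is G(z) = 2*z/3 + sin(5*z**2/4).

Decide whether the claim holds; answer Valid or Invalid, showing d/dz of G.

Invalid: d/dz[G] - f = 2/3, which is not 0.

d/dz[G] = 5*z*cos(5*z**2/4)/2 + 2/3
d/dz[G] - f(z) = 2/3 != 0.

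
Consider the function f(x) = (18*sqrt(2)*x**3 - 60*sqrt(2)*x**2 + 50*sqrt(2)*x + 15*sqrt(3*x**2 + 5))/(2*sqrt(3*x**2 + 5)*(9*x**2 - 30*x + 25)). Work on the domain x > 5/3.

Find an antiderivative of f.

An antiderivative is F(x) = (6*sqrt(2)*x*sqrt(3*x**2 + 5) - 10*sqrt(2)*sqrt(3*x**2 + 5) - 15)/(18*x - 30).

An antiderivative F(x) passes only if d/dx[F] lands on f(x) exactly.
Check: d/dx[(6*sqrt(2)*x*sqrt(3*x**2 + 5) - 10*sqrt(2)*sqrt(3*x**2 + 5) - 15)/(18*x - 30)] = (18*sqrt(2)*x**3 - 60*sqrt(2)*x**2 + 50*sqrt(2)*x + 15*sqrt(3*x**2 + 5))/(18*x**2*sqrt(3*x**2 + 5) - 60*x*sqrt(3*x**2 + 5) + 50*sqrt(3*x**2 + 5)), which equals f(x).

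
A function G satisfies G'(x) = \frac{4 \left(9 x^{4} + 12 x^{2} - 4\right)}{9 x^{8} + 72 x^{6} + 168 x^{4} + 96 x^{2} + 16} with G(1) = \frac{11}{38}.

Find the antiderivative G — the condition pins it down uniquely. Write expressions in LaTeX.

G'(x) has the shape u'v + uv' for u = - \frac{2 x}{3} and v = \frac{1}{\frac{x^{4}}{2} + 2 x^{2} + \frac{2}{3}} — it is the derivative of the product u*v.
A general antiderivative is - \frac{2 x}{3 \left(\frac{x^{4}}{2} + 2 x^{2} + \frac{2}{3}\right)} + C.
The condition gives C = \frac{11}{38} - (- \frac{4}{19}) = \frac{1}{2}.
So G(x) = - \frac{2 x}{\frac{3 x^{4}}{2} + 6 x^{2} + 2} + \frac{1}{2}.
Check: d/dx[- \frac{2 x}{\frac{3 x^{4}}{2} + 6 x^{2} + 2} + \frac{1}{2}] = \frac{36 x^{4} + 48 x^{2} - 16}{9 x^{8} + 72 x^{6} + 168 x^{4} + 96 x^{2} + 16}, which equals G'(x).

G(x) = - \frac{2 x}{\frac{3 x^{4}}{2} + 6 x^{2} + 2} + \frac{1}{2}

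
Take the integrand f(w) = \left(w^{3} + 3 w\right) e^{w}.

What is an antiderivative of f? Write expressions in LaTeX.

Recognize the product-rule pattern: f = u'v + uv' with u = w^{3} - 3 w^{2} + 9 w - 9, v = e^{w}, so integration by parts undoes it.
Check: d/dw[\left(w^{3} - 3 w^{2} + 9 w - 9\right) e^{w}] = w^{3} e^{w} + 3 w e^{w}, which equals f(w).

An antiderivative is F(w) = \left(w^{3} - 3 w^{2} + 9 w - 9\right) e^{w}.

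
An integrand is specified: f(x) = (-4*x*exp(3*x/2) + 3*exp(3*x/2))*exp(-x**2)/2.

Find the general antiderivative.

F(x) = exp(3*x/2)*exp(-x**2) + C

f matches the chain-rule pattern g'(h)*h' with inner function h(x) = -x**2 + 3*x/2; substituting u = h(x) collapses the integral.
Check: d/dx[exp(3*x/2)*exp(-x**2)] = (-4*x*exp(3*x/2) + 3*exp(3*x/2))*exp(-x**2)/2 = f(x).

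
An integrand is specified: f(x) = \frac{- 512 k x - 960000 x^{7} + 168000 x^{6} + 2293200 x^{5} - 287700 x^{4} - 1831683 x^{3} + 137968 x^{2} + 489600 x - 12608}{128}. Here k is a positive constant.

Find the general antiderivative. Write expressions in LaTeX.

F(x) = - 2 k x^{2} - \frac{x^{3}}{3} + \frac{3 x^{2}}{2} - \frac{5 x}{2} - \frac{3 \left(- 5 x^{2} + \frac{x}{4} + 4\right)^{4}}{2} + C

Recover f(x) by differentiating a candidate F(x); any mismatch rules it out.
Check: d/dx[- 2 k x^{2} - \frac{x^{3}}{3} + \frac{3 x^{2}}{2} - \frac{5 x}{2} - \frac{3 \left(- 5 x^{2} + \frac{x}{4} + 4\right)^{4}}{2}] = - 4 k x - 7500 x^{7} + \frac{2625 x^{6}}{2} + \frac{143325 x^{5}}{8} - \frac{71925 x^{4}}{32} - \frac{1831683 x^{3}}{128} + \frac{8623 x^{2}}{8} + 3825 x - \frac{197}{2}, which equals f(x).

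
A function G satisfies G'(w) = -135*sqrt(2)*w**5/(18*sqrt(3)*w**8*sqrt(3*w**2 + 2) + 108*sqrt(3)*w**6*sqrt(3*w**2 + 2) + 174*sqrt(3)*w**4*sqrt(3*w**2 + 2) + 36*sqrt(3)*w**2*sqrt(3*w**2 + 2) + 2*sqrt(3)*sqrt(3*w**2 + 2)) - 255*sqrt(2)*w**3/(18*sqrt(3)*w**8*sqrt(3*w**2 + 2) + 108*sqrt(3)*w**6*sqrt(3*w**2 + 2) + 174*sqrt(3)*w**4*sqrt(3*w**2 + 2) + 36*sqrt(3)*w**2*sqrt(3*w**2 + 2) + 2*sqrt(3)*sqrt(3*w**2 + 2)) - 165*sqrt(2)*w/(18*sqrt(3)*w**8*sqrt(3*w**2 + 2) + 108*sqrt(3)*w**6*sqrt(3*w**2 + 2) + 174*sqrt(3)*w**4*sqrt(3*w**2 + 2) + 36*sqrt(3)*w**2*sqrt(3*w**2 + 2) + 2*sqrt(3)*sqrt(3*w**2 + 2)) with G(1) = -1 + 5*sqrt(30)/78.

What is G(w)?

Recognize the product-rule pattern: G'(w) = u'v + uv' with u = 5*sqrt(2*w**2 + 4/3)/6, v = 1/(w**4 + 3*w**2 + 1/3), so integration by parts undoes it.
A general antiderivative is 5*sqrt(2*w**2 + 4/3)/(6*(w**4 + 3*w**2 + 1/3)) + C.
The condition gives C = -1 + 5*sqrt(30)/78 - (5*sqrt(30)/78) = -1.
So G(w) = -(18*w**4 + 54*w**2 - 5*sqrt(6)*sqrt(3*w**2 + 2) + 6)/(6*(3*w**4 + 9*w**2 + 1)).
Check: d/dw[-(18*w**4 + 54*w**2 - 5*sqrt(6)*sqrt(3*w**2 + 2) + 6)/(6*(3*w**4 + 9*w**2 + 1))] = (-45*sqrt(6)*w**5 - 85*sqrt(6)*w**3 - 55*sqrt(6)*w)/(18*w**8*sqrt(3*w**2 + 2) + 108*w**6*sqrt(3*w**2 + 2) + 174*w**4*sqrt(3*w**2 + 2) + 36*w**2*sqrt(3*w**2 + 2) + 2*sqrt(3*w**2 + 2)), which equals G'(w).

G(w) = -(18*w**4 + 54*w**2 - 5*sqrt(6)*sqrt(3*w**2 + 2) + 6)/(6*(3*w**4 + 9*w**2 + 1))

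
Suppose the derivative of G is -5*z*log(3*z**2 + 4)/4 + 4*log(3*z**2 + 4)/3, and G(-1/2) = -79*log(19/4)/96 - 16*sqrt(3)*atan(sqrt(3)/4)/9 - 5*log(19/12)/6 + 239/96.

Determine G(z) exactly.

G(z) = -5*z**2*log(3*z**2 + 4)/8 + 5*z**2/8 + 4*z*log(3*z**2 + 4)/3 - 8*z/3 - 5*log(z**2 + 4/3)/6 + 16*sqrt(3)*atan(sqrt(3)*z/2)/9 + 1

Integrate term by term and add the pieces.
A general antiderivative is 5*z**2/8 - 8*z/3 + (-5*z**2/8 + 4*z/3)*log(3*z**2 + 4) - 5*log(z**2 + 4/3)/6 + 16*sqrt(3)*atan(sqrt(3)*z/2)/9 + C.
The condition gives C = -79*log(19/4)/96 - 16*sqrt(3)*atan(sqrt(3)/4)/9 - 5*log(19/12)/6 + 239/96 - (-79*log(19/4)/96 - 16*sqrt(3)*atan(sqrt(3)/4)/9 - 5*log(19/12)/6 + 143/96) = 1.
So G(z) = -5*z**2*log(3*z**2 + 4)/8 + 5*z**2/8 + 4*z*log(3*z**2 + 4)/3 - 8*z/3 - 5*log(z**2 + 4/3)/6 + 16*sqrt(3)*atan(sqrt(3)*z/2)/9 + 1.
Check: d/dz[-5*z**2*log(3*z**2 + 4)/8 + 5*z**2/8 + 4*z*log(3*z**2 + 4)/3 - 8*z/3 - 5*log(z**2 + 4/3)/6 + 16*sqrt(3)*atan(sqrt(3)*z/2)/9 + 1] = -5*z*log(3*z**2 + 4)/4 + 4*log(3*z**2 + 4)/3 = G'(z).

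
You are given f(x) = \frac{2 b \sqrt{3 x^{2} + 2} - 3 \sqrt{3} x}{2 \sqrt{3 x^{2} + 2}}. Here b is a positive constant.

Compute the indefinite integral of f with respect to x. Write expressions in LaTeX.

F(x) = \frac{\sqrt{3} \left(2 \sqrt{3} b x - 3 \sqrt{3 x^{2} + 2}\right)}{6} + C

A first test for any F(x): its x-derivative must equal f(x) identically.
Check: d/dx[\frac{\sqrt{3} \left(2 \sqrt{3} b x - 3 \sqrt{3 x^{2} + 2}\right)}{6}] = \frac{2 b \sqrt{3 x^{2} + 2} - 3 \sqrt{3} x}{2 \sqrt{3 x^{2} + 2}} = f(x).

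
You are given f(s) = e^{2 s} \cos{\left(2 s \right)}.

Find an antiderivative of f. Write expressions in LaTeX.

An antiderivative is F(s) = \frac{e^{2 s} \sin{\left(2 s \right)}}{4} + \frac{e^{2 s} \cos{\left(2 s \right)}}{4}.

A candidate is checked by its d/ds: the result must match f(s).
Check: d/ds[\frac{e^{2 s} \sin{\left(2 s \right)}}{4} + \frac{e^{2 s} \cos{\left(2 s \right)}}{4}] = e^{2 s} \cos{\left(2 s \right)} = f(s).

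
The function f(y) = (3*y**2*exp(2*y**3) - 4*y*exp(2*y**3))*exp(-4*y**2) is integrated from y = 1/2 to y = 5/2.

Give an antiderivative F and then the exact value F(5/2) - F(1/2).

f matches the chain-rule pattern g'(h)*h' with inner function h(y) = 2*y**3 - 4*y**2; substituting u = h(y) collapses the integral.
F(y) = exp(-4*y**2)*exp(2*y**3)/2 is an antiderivative of f.
Check: d/dy[exp(-4*y**2)*exp(2*y**3)/2] = (3*y**2*exp(2*y**3) - 4*y*exp(2*y**3))*exp(-4*y**2) = f(y).
F(5/2) = exp(25/4)/2; F(1/2) = exp(-3/4)/2.
Integral = F(5/2) - F(1/2) = -exp(-3/4)/2 + exp(25/4)/2.

Antiderivative: F(y) = exp(-4*y**2)*exp(2*y**3)/2; value = -exp(-3/4)/2 + exp(25/4)/2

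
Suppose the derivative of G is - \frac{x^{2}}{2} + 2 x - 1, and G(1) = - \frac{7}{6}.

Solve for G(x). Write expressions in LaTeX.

G(x) = - \frac{x^{3}}{6} + x^{2} - x - 1

Integrate term by term and add the pieces.
A general antiderivative is - \frac{x^{3}}{6} + x^{2} - x + C.
The condition gives C = - \frac{7}{6} - (- \frac{1}{6}) = -1.
So G(x) = - \frac{x^{3}}{6} + x^{2} - x - 1.
Check: d/dx[- \frac{x^{3}}{6} + x^{2} - x - 1] = - \frac{x^{2}}{2} + 2 x - 1 = G'(x).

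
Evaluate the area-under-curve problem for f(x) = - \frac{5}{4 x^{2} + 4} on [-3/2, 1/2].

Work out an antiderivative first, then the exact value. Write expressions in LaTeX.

Antiderivative: F(x) = - \frac{5 \operatorname{atan}{\left(x \right)}}{4}; value = - \frac{5 \operatorname{atan}{\left(\frac{3}{2} \right)}}{4} - \frac{5 \operatorname{atan}{\left(\frac{1}{2} \right)}}{4}

Check any antiderivative F(x) by computing F'(x) and comparing it with f(x).
F(x) = - \frac{5 \operatorname{atan}{\left(x \right)}}{4} is an antiderivative of f.
Check: d/dx[- \frac{5 \operatorname{atan}{\left(x \right)}}{4}] = - \frac{5}{4 x^{2} + 4} = f(x).
F(1/2) = - \frac{5 \operatorname{atan}{\left(\frac{1}{2} \right)}}{4}; F(-3/2) = \frac{5 \operatorname{atan}{\left(\frac{3}{2} \right)}}{4}.
Integral = F(1/2) - F(-3/2) = - \frac{5 \operatorname{atan}{\left(\frac{3}{2} \right)}}{4} - \frac{5 \operatorname{atan}{\left(\frac{1}{2} \right)}}{4}.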